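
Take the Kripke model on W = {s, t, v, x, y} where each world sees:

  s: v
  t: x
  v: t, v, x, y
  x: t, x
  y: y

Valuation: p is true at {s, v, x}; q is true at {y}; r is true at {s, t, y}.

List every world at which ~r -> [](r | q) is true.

s: ~r is F, [](r | q) is F. ✓
t: ~r is F, [](r | q) is F. ✓
v: ~r is T, [](r | q) is F. ✗
x: ~r is T, [](r | q) is F. ✗
y: ~r is F, [](r | q) is T. ✓

{s, t, y}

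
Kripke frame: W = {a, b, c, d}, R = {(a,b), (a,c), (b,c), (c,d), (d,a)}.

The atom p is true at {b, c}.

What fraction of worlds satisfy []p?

1/2

a: successors {b, c}; p there: b:T, c:T. ✓
b: successors {c}; p there: c:T. ✓
c: successors {d}; p there: d:F. ✗
d: successors {a}; p there: a:F. ✗
That's 2 of 4 worlds, so 2/4 = 1/2.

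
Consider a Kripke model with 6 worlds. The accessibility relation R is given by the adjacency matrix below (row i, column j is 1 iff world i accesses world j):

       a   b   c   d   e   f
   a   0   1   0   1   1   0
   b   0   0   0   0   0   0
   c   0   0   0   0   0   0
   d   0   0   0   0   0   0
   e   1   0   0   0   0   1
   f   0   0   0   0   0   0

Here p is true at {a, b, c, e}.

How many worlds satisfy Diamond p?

2

a: successors {b, d, e}; p there: b:T, d:F, e:T. ✓
b: no successors, so Diamond p fails. ✗
c: no successors, so Diamond p fails. ✗
d: no successors, so Diamond p fails. ✗
e: successors {a, f}; p there: a:T, f:F. ✓
f: no successors, so Diamond p fails. ✗
Satisfying worlds: {a, e}.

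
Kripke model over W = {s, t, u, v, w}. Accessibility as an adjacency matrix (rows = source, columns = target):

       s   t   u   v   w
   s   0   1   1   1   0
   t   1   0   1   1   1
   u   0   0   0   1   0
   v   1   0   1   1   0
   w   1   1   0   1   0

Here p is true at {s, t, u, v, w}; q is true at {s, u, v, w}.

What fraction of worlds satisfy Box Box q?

s: successors {t, u, v}; Box q there: t:T, u:T, v:T. ✓
t: successors {s, u, v, w}; Box q there: s:F, u:T, v:T, w:F. ✗
u: successors {v}; Box q there: v:T. ✓
v: successors {s, u, v}; Box q there: s:F, u:T, v:T. ✗
w: successors {s, t, v}; Box q there: s:F, t:T, v:T. ✗
That's 2 of 5 worlds, so 2/5.

2/5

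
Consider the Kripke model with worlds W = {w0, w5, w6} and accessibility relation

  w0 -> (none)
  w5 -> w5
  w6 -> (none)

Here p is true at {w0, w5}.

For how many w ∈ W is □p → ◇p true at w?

1

w0: □p is T, ◇p is F. ✗
w5: □p is T, ◇p is T. ✓
w6: □p is T, ◇p is F. ✗
Satisfying worlds: {w5}.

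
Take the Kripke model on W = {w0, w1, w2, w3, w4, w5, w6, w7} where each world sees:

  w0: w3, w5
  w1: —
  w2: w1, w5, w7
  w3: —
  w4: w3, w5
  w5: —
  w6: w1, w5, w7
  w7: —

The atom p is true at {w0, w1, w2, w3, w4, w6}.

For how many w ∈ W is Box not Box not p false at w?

w0: successors {w3, w5}; not Box not p there: w3:F, w5:F. ✗
w1: no successors, so Box not Box not p holds vacuously. ✓
w2: successors {w1, w5, w7}; not Box not p there: w1:F, w5:F, w7:F. ✗
w3: no successors, so Box not Box not p holds vacuously. ✓
w4: successors {w3, w5}; not Box not p there: w3:F, w5:F. ✗
w5: no successors, so Box not Box not p holds vacuously. ✓
w6: successors {w1, w5, w7}; not Box not p there: w1:F, w5:F, w7:F. ✗
w7: no successors, so Box not Box not p holds vacuously. ✓
Satisfying worlds: {w1, w3, w5, w7}.
So Box not Box not p fails at the other 4 worlds.

4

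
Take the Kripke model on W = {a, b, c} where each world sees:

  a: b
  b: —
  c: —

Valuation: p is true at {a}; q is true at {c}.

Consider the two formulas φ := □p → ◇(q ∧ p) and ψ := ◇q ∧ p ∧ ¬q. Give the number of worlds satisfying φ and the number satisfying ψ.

1 and 0

For □p → ◇(q ∧ p):
a: □p is F, ◇(q ∧ p) is F. ✓
b: □p is T, ◇(q ∧ p) is F. ✗
c: □p is T, ◇(q ∧ p) is F. ✗
— 1 world.
For ◇q ∧ p ∧ ¬q:
a: ◇q ∧ p is F, ¬q is T. ✗
b: ◇q ∧ p is F, ¬q is T. ✗
c: ◇q ∧ p is F, ¬q is F. ✗
— 0 worlds.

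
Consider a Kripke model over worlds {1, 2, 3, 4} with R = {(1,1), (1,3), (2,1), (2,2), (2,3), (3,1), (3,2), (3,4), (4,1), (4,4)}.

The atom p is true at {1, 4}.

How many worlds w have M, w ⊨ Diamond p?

4

1: successors {1, 3}; p there: 1:T, 3:F. ✓
2: successors {1, 2, 3}; p there: 1:T, 2:F, 3:F. ✓
3: successors {1, 2, 4}; p there: 1:T, 2:F, 4:T. ✓
4: successors {1, 4}; p there: 1:T, 4:T. ✓
Satisfying worlds: {1, 2, 3, 4}.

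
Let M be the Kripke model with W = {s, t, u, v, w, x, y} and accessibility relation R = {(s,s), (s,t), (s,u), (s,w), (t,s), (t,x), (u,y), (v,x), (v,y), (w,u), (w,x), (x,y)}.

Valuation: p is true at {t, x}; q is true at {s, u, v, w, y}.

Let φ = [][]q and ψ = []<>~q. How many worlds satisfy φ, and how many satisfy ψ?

5 and 1

For [][]q:
s: successors {s, t, u, w}; []q there: s:F, t:F, u:T, w:F. ✗
t: successors {s, x}; []q there: s:F, x:T. ✗
u: successors {y}; []q there: y:T. ✓
v: successors {x, y}; []q there: x:T, y:T. ✓
w: successors {u, x}; []q there: u:T, x:T. ✓
x: successors {y}; []q there: y:T. ✓
y: no successors, so [][]q holds vacuously. ✓
— 5 worlds.
For []<>~q:
s: successors {s, t, u, w}; <>~q there: s:T, t:T, u:F, w:T. ✗
t: successors {s, x}; <>~q there: s:T, x:F. ✗
u: successors {y}; <>~q there: y:F. ✗
v: successors {x, y}; <>~q there: x:F, y:F. ✗
w: successors {u, x}; <>~q there: u:F, x:F. ✗
x: successors {y}; <>~q there: y:F. ✗
y: no successors, so []<>~q holds vacuously. ✓
— 1 world.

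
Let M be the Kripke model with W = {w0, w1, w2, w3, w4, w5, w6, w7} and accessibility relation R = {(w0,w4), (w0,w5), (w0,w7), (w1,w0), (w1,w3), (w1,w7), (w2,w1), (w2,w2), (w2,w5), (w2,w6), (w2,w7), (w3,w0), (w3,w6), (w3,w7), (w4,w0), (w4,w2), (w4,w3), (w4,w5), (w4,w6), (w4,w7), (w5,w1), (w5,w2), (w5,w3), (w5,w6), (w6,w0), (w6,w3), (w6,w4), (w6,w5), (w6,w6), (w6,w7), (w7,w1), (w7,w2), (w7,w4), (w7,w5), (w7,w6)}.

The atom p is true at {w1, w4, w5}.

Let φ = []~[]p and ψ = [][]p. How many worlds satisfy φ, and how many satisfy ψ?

For []~[]p:
w0: successors {w4, w5, w7}; ~[]p there: w4:T, w5:T, w7:T. ✓
w1: successors {w0, w3, w7}; ~[]p there: w0:T, w3:T, w7:T. ✓
w2: successors {w1, w2, w5, w6, w7}; ~[]p there: w1:T, w2:T, w5:T, w6:T, w7:T. ✓
w3: successors {w0, w6, w7}; ~[]p there: w0:T, w6:T, w7:T. ✓
w4: successors {w0, w2, w3, w5, w6, w7}; ~[]p there: w0:T, w2:T, w3:T, w5:T, w6:T, w7:T. ✓
w5: successors {w1, w2, w3, w6}; ~[]p there: w1:T, w2:T, w3:T, w6:T. ✓
w6: successors {w0, w3, w4, w5, w6, w7}; ~[]p there: w0:T, w3:T, w4:T, w5:T, w6:T, w7:T. ✓
w7: successors {w1, w2, w4, w5, w6}; ~[]p there: w1:T, w2:T, w4:T, w5:T, w6:T. ✓
— 8 worlds.
For [][]p:
w0: successors {w4, w5, w7}; []p there: w4:F, w5:F, w7:F. ✗
w1: successors {w0, w3, w7}; []p there: w0:F, w3:F, w7:F. ✗
w2: successors {w1, w2, w5, w6, w7}; []p there: w1:F, w2:F, w5:F, w6:F, w7:F. ✗
w3: successors {w0, w6, w7}; []p there: w0:F, w6:F, w7:F. ✗
w4: successors {w0, w2, w3, w5, w6, w7}; []p there: w0:F, w2:F, w3:F, w5:F, w6:F, w7:F. ✗
w5: successors {w1, w2, w3, w6}; []p there: w1:F, w2:F, w3:F, w6:F. ✗
w6: successors {w0, w3, w4, w5, w6, w7}; []p there: w0:F, w3:F, w4:F, w5:F, w6:F, w7:F. ✗
w7: successors {w1, w2, w4, w5, w6}; []p there: w1:F, w2:F, w4:F, w5:F, w6:F. ✗
— 0 worlds.

8 and 0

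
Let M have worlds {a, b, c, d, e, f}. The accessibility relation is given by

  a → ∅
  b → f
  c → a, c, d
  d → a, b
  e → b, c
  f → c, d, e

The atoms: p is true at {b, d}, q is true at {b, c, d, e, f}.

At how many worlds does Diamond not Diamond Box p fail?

1

a: no successors, so Diamond not Diamond Box p fails. ✗
b: successors {f}; not Diamond Box p there: f:T. ✓
c: successors {a, c, d}; not Diamond Box p there: a:T, c:F, d:F. ✓
d: successors {a, b}; not Diamond Box p there: a:T, b:T. ✓
e: successors {b, c}; not Diamond Box p there: b:T, c:F. ✓
f: successors {c, d, e}; not Diamond Box p there: c:F, d:F, e:T. ✓
Satisfying worlds: {b, c, d, e, f}.
So Diamond not Diamond Box p fails at the other 1 world.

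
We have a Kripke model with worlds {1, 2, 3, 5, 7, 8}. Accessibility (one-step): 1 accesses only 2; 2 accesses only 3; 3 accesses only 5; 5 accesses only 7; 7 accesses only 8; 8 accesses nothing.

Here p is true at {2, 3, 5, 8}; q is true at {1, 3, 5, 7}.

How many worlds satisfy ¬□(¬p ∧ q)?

4

1: □(¬p ∧ q) is F. ✓
2: □(¬p ∧ q) is F. ✓
3: □(¬p ∧ q) is F. ✓
5: □(¬p ∧ q) is T. ✗
7: □(¬p ∧ q) is F. ✓
8: □(¬p ∧ q) is T. ✗
Satisfying worlds: {1, 2, 3, 7}.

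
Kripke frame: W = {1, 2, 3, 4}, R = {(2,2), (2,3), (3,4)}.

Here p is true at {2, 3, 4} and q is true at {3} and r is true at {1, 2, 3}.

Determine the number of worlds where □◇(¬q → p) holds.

1: no successors, so □◇(¬q → p) holds vacuously. ✓
2: successors {2, 3}; ◇(¬q → p) there: 2:T, 3:T. ✓
3: successors {4}; ◇(¬q → p) there: 4:F. ✗
4: no successors, so □◇(¬q → p) holds vacuously. ✓
Satisfying worlds: {1, 2, 4}.

3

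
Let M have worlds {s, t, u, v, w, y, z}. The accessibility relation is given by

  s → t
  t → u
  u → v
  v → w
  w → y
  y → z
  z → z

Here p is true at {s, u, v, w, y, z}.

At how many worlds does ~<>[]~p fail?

0

s: <>[]~p is F. ✓
t: <>[]~p is F. ✓
u: <>[]~p is F. ✓
v: <>[]~p is F. ✓
w: <>[]~p is F. ✓
y: <>[]~p is F. ✓
z: <>[]~p is F. ✓
Satisfying worlds: {s, t, u, v, w, y, z}.
So ~<>[]~p fails at the other 0 worlds.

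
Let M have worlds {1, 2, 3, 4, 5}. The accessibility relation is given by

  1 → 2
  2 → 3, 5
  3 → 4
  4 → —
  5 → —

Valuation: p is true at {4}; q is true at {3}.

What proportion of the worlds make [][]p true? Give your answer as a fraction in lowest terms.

1: successors {2}; []p there: 2:F. ✗
2: successors {3, 5}; []p there: 3:T, 5:T. ✓
3: successors {4}; []p there: 4:T. ✓
4: no successors, so [][]p holds vacuously. ✓
5: no successors, so [][]p holds vacuously. ✓
That's 4 of 5 worlds, so 4/5.

4/5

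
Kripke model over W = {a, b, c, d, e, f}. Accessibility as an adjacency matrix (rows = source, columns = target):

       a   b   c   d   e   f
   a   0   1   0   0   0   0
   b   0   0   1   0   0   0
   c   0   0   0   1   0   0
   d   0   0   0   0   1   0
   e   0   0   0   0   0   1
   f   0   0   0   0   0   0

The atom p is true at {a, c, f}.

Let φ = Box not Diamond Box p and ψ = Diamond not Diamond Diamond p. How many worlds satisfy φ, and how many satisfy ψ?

4 and 4

For Box not Diamond Box p:
a: successors {b}; not Diamond Box p there: b:T. ✓
b: successors {c}; not Diamond Box p there: c:T. ✓
c: successors {d}; not Diamond Box p there: d:F. ✗
d: successors {e}; not Diamond Box p there: e:F. ✗
e: successors {f}; not Diamond Box p there: f:T. ✓
f: no successors, so Box not Diamond Box p holds vacuously. ✓
— 4 worlds.
For Diamond not Diamond Diamond p:
a: successors {b}; not Diamond Diamond p there: b:T. ✓
b: successors {c}; not Diamond Diamond p there: c:T. ✓
c: successors {d}; not Diamond Diamond p there: d:F. ✗
d: successors {e}; not Diamond Diamond p there: e:T. ✓
e: successors {f}; not Diamond Diamond p there: f:T. ✓
f: no successors, so Diamond not Diamond Diamond p fails. ✗
— 4 worlds.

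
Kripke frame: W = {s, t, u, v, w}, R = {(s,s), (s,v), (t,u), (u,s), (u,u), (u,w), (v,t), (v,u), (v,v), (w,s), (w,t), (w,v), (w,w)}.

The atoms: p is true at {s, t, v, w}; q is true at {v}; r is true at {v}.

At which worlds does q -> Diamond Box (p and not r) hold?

s: q is F, Diamond Box (p and not r) is F. ✓
t: q is F, Diamond Box (p and not r) is F. ✓
u: q is F, Diamond Box (p and not r) is F. ✓
v: q is T, Diamond Box (p and not r) is F. ✗
w: q is F, Diamond Box (p and not r) is F. ✓

{s, t, u, w}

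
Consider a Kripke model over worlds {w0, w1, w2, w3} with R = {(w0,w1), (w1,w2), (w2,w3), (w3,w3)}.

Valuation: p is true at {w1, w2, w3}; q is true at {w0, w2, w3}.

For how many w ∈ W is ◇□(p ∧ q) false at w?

0

w0: successors {w1}; □(p ∧ q) there: w1:T. ✓
w1: successors {w2}; □(p ∧ q) there: w2:T. ✓
w2: successors {w3}; □(p ∧ q) there: w3:T. ✓
w3: successors {w3}; □(p ∧ q) there: w3:T. ✓
Satisfying worlds: {w0, w1, w2, w3}.
So ◇□(p ∧ q) fails at the other 0 worlds.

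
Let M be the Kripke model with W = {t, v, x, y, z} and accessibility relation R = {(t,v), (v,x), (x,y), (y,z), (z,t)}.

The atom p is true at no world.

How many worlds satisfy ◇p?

0

t: successors {v}; p there: v:F. ✗
v: successors {x}; p there: x:F. ✗
x: successors {y}; p there: y:F. ✗
y: successors {z}; p there: z:F. ✗
z: successors {t}; p there: t:F. ✗
Satisfying worlds: ∅.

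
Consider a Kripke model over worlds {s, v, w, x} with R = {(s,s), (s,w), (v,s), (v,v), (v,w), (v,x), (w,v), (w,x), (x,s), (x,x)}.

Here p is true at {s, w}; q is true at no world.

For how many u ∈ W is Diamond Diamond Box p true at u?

4

s: successors {s, w}; Diamond Box p there: s:T, w:F. ✓
v: successors {s, v, w, x}; Diamond Box p there: s:T, v:T, w:F, x:T. ✓
w: successors {v, x}; Diamond Box p there: v:T, x:T. ✓
x: successors {s, x}; Diamond Box p there: s:T, x:T. ✓
Satisfying worlds: {s, v, w, x}.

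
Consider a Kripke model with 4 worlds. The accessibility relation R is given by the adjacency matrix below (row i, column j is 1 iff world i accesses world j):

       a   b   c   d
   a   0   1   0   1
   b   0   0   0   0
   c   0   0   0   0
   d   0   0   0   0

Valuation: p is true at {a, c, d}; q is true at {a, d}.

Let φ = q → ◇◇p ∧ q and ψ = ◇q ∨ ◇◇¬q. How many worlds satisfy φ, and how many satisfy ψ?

2 and 1

For q → ◇◇p ∧ q:
a: q is T, ◇◇p ∧ q is F. ✗
b: q is F, ◇◇p ∧ q is F. ✓
c: q is F, ◇◇p ∧ q is F. ✓
d: q is T, ◇◇p ∧ q is F. ✗
— 2 worlds.
For ◇q ∨ ◇◇¬q:
a: ◇q is T, ◇◇¬q is F. ✓
b: ◇q is F, ◇◇¬q is F. ✗
c: ◇q is F, ◇◇¬q is F. ✗
d: ◇q is F, ◇◇¬q is F. ✗
— 1 world.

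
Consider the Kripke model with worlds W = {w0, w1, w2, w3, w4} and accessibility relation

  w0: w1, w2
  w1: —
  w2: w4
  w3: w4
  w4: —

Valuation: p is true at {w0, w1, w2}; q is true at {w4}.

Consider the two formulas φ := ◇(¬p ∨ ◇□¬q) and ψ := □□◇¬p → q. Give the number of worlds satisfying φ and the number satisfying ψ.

3 and 2

For ◇(¬p ∨ ◇□¬q):
w0: successors {w1, w2}; ¬p ∨ ◇□¬q there: w1:F, w2:T. ✓
w1: no successors, so ◇(¬p ∨ ◇□¬q) fails. ✗
w2: successors {w4}; ¬p ∨ ◇□¬q there: w4:T. ✓
w3: successors {w4}; ¬p ∨ ◇□¬q there: w4:T. ✓
w4: no successors, so ◇(¬p ∨ ◇□¬q) fails. ✗
— 3 worlds.
For □□◇¬p → q:
w0: □□◇¬p is F, q is F. ✓
w1: □□◇¬p is T, q is F. ✗
w2: □□◇¬p is T, q is F. ✗
w3: □□◇¬p is T, q is F. ✗
w4: □□◇¬p is T, q is T. ✓
— 2 worlds.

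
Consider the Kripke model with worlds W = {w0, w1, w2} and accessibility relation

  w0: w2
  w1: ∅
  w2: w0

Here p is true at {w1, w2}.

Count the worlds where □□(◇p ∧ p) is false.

2

w0: successors {w2}; □(◇p ∧ p) there: w2:F. ✗
w1: no successors, so □□(◇p ∧ p) holds vacuously. ✓
w2: successors {w0}; □(◇p ∧ p) there: w0:F. ✗
Satisfying worlds: {w1}.
So □□(◇p ∧ p) fails at the other 2 worlds.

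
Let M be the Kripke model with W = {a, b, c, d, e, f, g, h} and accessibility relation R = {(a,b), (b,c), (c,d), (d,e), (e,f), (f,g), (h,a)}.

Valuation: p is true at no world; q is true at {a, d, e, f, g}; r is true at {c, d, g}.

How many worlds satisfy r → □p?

a: r is F, □p is F. ✓
b: r is F, □p is F. ✓
c: r is T, □p is F. ✗
d: r is T, □p is F. ✗
e: r is F, □p is F. ✓
f: r is F, □p is F. ✓
g: r is T, □p is T. ✓
h: r is F, □p is F. ✓
Satisfying worlds: {a, b, e, f, g, h}.

6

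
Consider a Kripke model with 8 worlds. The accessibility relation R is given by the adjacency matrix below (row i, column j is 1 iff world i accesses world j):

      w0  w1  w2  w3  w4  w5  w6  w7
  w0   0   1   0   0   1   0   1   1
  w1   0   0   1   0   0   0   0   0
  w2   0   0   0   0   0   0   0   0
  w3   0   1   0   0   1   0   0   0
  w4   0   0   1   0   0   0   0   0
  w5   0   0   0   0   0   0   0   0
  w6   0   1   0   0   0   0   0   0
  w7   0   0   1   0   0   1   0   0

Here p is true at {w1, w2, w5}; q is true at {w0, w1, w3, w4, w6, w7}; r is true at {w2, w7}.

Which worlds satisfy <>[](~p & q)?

w0: successors {w1, w4, w6, w7}; [](~p & q) there: w1:F, w4:F, w6:F, w7:F. ✗
w1: successors {w2}; [](~p & q) there: w2:T. ✓
w2: no successors, so <>[](~p & q) fails. ✗
w3: successors {w1, w4}; [](~p & q) there: w1:F, w4:F. ✗
w4: successors {w2}; [](~p & q) there: w2:T. ✓
w5: no successors, so <>[](~p & q) fails. ✗
w6: successors {w1}; [](~p & q) there: w1:F. ✗
w7: successors {w2, w5}; [](~p & q) there: w2:T, w5:T. ✓

{w1, w4, w7}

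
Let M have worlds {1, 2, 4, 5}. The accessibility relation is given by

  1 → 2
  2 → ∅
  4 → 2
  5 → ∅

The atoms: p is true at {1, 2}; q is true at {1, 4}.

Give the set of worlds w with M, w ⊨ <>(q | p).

1: successors {2}; q | p there: 2:T. ✓
2: no successors, so <>(q | p) fails. ✗
4: successors {2}; q | p there: 2:T. ✓
5: no successors, so <>(q | p) fails. ✗

{1, 4}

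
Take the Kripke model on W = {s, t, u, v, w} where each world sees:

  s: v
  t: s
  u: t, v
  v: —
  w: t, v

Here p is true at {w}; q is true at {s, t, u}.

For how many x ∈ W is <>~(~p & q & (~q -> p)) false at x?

s: successors {v}; ~(~p & q & (~q -> p)) there: v:T. ✓
t: successors {s}; ~(~p & q & (~q -> p)) there: s:F. ✗
u: successors {t, v}; ~(~p & q & (~q -> p)) there: t:F, v:T. ✓
v: no successors, so <>~(~p & q & (~q -> p)) fails. ✗
w: successors {t, v}; ~(~p & q & (~q -> p)) there: t:F, v:T. ✓
Satisfying worlds: {s, u, w}.
So <>~(~p & q & (~q -> p)) fails at the other 2 worlds.

2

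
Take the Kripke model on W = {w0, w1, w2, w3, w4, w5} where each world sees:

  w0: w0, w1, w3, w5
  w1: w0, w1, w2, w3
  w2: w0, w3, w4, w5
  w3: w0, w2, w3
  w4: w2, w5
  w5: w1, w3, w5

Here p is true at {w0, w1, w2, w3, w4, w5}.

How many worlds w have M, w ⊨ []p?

6

w0: successors {w0, w1, w3, w5}; p there: w0:T, w1:T, w3:T, w5:T. ✓
w1: successors {w0, w1, w2, w3}; p there: w0:T, w1:T, w2:T, w3:T. ✓
w2: successors {w0, w3, w4, w5}; p there: w0:T, w3:T, w4:T, w5:T. ✓
w3: successors {w0, w2, w3}; p there: w0:T, w2:T, w3:T. ✓
w4: successors {w2, w5}; p there: w2:T, w5:T. ✓
w5: successors {w1, w3, w5}; p there: w1:T, w3:T, w5:T. ✓
Satisfying worlds: {w0, w1, w2, w3, w4, w5}.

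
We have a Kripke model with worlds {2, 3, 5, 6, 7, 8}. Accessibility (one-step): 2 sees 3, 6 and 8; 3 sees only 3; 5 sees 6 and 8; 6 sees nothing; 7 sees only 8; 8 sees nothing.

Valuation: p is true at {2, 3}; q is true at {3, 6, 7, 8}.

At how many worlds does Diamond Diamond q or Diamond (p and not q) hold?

2

2: Diamond Diamond q is T, Diamond (p and not q) is F. ✓
3: Diamond Diamond q is T, Diamond (p and not q) is F. ✓
5: Diamond Diamond q is F, Diamond (p and not q) is F. ✗
6: Diamond Diamond q is F, Diamond (p and not q) is F. ✗
7: Diamond Diamond q is F, Diamond (p and not q) is F. ✗
8: Diamond Diamond q is F, Diamond (p and not q) is F. ✗
Satisfying worlds: {2, 3}.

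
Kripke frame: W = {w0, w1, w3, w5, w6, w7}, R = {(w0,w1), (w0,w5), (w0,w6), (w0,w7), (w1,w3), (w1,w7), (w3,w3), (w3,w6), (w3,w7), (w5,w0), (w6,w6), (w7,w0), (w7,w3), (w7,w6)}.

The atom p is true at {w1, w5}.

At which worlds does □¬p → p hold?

w0: □¬p is F, p is F. ✓
w1: □¬p is T, p is T. ✓
w3: □¬p is T, p is F. ✗
w5: □¬p is T, p is T. ✓
w6: □¬p is T, p is F. ✗
w7: □¬p is T, p is F. ✗

{w0, w1, w5}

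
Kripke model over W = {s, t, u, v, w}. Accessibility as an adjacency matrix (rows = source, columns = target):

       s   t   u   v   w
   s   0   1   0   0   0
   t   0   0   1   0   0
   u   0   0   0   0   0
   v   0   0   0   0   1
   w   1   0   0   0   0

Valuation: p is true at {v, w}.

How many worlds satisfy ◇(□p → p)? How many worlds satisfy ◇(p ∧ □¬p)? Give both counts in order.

3 and 1

For ◇(□p → p):
s: successors {t}; □p → p there: t:T. ✓
t: successors {u}; □p → p there: u:F. ✗
u: no successors, so ◇(□p → p) fails. ✗
v: successors {w}; □p → p there: w:T. ✓
w: successors {s}; □p → p there: s:T. ✓
— 3 worlds.
For ◇(p ∧ □¬p):
s: successors {t}; p ∧ □¬p there: t:F. ✗
t: successors {u}; p ∧ □¬p there: u:F. ✗
u: no successors, so ◇(p ∧ □¬p) fails. ✗
v: successors {w}; p ∧ □¬p there: w:T. ✓
w: successors {s}; p ∧ □¬p there: s:F. ✗
— 1 world.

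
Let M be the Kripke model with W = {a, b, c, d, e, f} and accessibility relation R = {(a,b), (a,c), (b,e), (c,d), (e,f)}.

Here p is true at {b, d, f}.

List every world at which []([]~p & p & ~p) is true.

{d, f}

a: successors {b, c}; []~p & p & ~p there: b:F, c:F. ✗
b: successors {e}; []~p & p & ~p there: e:F. ✗
c: successors {d}; []~p & p & ~p there: d:F. ✗
d: no successors, so []([]~p & p & ~p) holds vacuously. ✓
e: successors {f}; []~p & p & ~p there: f:F. ✗
f: no successors, so []([]~p & p & ~p) holds vacuously. ✓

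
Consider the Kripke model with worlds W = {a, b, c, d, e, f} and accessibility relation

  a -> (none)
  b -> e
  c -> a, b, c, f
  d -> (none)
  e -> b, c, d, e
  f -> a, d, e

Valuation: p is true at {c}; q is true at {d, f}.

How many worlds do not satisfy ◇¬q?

2

a: no successors, so ◇¬q fails. ✗
b: successors {e}; ¬q there: e:T. ✓
c: successors {a, b, c, f}; ¬q there: a:T, b:T, c:T, f:F. ✓
d: no successors, so ◇¬q fails. ✗
e: successors {b, c, d, e}; ¬q there: b:T, c:T, d:F, e:T. ✓
f: successors {a, d, e}; ¬q there: a:T, d:F, e:T. ✓
Satisfying worlds: {b, c, e, f}.
So ◇¬q fails at the other 2 worlds.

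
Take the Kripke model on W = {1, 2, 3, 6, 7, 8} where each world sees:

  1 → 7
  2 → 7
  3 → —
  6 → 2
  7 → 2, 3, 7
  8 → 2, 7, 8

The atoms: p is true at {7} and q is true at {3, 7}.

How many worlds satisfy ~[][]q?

1: [][]q is F. ✓
2: [][]q is F. ✓
3: [][]q is T. ✗
6: [][]q is T. ✗
7: [][]q is F. ✓
8: [][]q is F. ✓
Satisfying worlds: {1, 2, 7, 8}.

4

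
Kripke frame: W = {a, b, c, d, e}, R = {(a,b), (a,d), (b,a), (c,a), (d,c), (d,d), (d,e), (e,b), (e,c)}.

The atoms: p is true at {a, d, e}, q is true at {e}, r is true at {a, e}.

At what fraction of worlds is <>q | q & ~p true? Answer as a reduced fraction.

a: <>q is F, q & ~p is F. ✗
b: <>q is F, q & ~p is F. ✗
c: <>q is F, q & ~p is F. ✗
d: <>q is T, q & ~p is F. ✓
e: <>q is F, q & ~p is F. ✗
That's 1 of 5 worlds, so 1/5.

1/5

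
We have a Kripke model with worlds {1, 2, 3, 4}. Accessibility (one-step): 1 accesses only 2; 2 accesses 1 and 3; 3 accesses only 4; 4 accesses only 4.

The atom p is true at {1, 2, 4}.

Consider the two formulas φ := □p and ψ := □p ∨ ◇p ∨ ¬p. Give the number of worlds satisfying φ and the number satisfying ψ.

3 and 4

For □p:
1: successors {2}; p there: 2:T. ✓
2: successors {1, 3}; p there: 1:T, 3:F. ✗
3: successors {4}; p there: 4:T. ✓
4: successors {4}; p there: 4:T. ✓
— 3 worlds.
For □p ∨ ◇p ∨ ¬p:
1: □p is T, ◇p ∨ ¬p is T. ✓
2: □p is F, ◇p ∨ ¬p is T. ✓
3: □p is T, ◇p ∨ ¬p is T. ✓
4: □p is T, ◇p ∨ ¬p is T. ✓
— 4 worlds.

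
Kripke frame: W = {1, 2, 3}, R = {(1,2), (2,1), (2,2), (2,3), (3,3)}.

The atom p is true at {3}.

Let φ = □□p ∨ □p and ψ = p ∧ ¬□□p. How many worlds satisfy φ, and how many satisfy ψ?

For □□p ∨ □p:
1: □□p is F, □p is F. ✗
2: □□p is F, □p is F. ✗
3: □□p is T, □p is T. ✓
— 1 world.
For p ∧ ¬□□p:
1: p is F, ¬□□p is T. ✗
2: p is F, ¬□□p is T. ✗
3: p is T, ¬□□p is F. ✗
— 0 worlds.

1 and 0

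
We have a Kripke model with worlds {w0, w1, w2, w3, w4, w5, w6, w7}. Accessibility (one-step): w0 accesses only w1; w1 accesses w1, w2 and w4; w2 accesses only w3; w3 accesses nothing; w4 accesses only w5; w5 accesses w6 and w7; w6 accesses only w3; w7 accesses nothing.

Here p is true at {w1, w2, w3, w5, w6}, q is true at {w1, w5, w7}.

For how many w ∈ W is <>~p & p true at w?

w0: <>~p is F, p is F. ✗
w1: <>~p is T, p is T. ✓
w2: <>~p is F, p is T. ✗
w3: <>~p is F, p is T. ✗
w4: <>~p is F, p is F. ✗
w5: <>~p is T, p is T. ✓
w6: <>~p is F, p is T. ✗
w7: <>~p is F, p is F. ✗
Satisfying worlds: {w1, w5}.

2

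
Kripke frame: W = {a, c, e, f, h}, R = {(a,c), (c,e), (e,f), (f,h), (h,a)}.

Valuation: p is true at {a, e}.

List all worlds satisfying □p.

{c, h}

a: successors {c}; p there: c:F. ✗
c: successors {e}; p there: e:T. ✓
e: successors {f}; p there: f:F. ✗
f: successors {h}; p there: h:F. ✗
h: successors {a}; p there: a:T. ✓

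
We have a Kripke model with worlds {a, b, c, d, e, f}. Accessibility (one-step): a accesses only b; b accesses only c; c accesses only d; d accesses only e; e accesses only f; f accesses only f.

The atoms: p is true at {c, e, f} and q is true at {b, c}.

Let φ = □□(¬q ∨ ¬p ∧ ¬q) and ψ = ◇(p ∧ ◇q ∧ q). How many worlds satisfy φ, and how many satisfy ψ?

For □□(¬q ∨ ¬p ∧ ¬q):
a: successors {b}; □(¬q ∨ ¬p ∧ ¬q) there: b:F. ✗
b: successors {c}; □(¬q ∨ ¬p ∧ ¬q) there: c:T. ✓
c: successors {d}; □(¬q ∨ ¬p ∧ ¬q) there: d:T. ✓
d: successors {e}; □(¬q ∨ ¬p ∧ ¬q) there: e:T. ✓
e: successors {f}; □(¬q ∨ ¬p ∧ ¬q) there: f:T. ✓
f: successors {f}; □(¬q ∨ ¬p ∧ ¬q) there: f:T. ✓
— 5 worlds.
For ◇(p ∧ ◇q ∧ q):
a: successors {b}; p ∧ ◇q ∧ q there: b:F. ✗
b: successors {c}; p ∧ ◇q ∧ q there: c:F. ✗
c: successors {d}; p ∧ ◇q ∧ q there: d:F. ✗
d: successors {e}; p ∧ ◇q ∧ q there: e:F. ✗
e: successors {f}; p ∧ ◇q ∧ q there: f:F. ✗
f: successors {f}; p ∧ ◇q ∧ q there: f:F. ✗
— 0 worlds.

5 and 0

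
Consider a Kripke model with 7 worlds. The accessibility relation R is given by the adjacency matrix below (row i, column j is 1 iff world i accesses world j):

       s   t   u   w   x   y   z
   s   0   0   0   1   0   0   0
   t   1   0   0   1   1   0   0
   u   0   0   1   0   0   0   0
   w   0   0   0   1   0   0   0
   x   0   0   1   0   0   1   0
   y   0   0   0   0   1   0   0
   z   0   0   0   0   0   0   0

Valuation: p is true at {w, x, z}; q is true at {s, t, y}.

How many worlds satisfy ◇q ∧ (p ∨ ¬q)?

1

s: ◇q is F, p ∨ ¬q is F. ✗
t: ◇q is T, p ∨ ¬q is F. ✗
u: ◇q is F, p ∨ ¬q is T. ✗
w: ◇q is F, p ∨ ¬q is T. ✗
x: ◇q is T, p ∨ ¬q is T. ✓
y: ◇q is F, p ∨ ¬q is F. ✗
z: ◇q is F, p ∨ ¬q is T. ✗
Satisfying worlds: {x}.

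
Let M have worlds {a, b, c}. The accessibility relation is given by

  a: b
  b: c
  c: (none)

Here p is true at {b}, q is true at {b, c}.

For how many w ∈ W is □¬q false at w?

a: successors {b}; ¬q there: b:F. ✗
b: successors {c}; ¬q there: c:F. ✗
c: no successors, so □¬q holds vacuously. ✓
Satisfying worlds: {c}.
So □¬q fails at the other 2 worlds.

2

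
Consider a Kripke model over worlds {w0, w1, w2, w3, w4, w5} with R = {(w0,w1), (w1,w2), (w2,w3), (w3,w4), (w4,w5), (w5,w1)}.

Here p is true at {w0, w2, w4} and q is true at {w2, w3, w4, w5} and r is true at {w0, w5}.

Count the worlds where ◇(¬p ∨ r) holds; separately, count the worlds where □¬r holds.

For ◇(¬p ∨ r):
w0: successors {w1}; ¬p ∨ r there: w1:T. ✓
w1: successors {w2}; ¬p ∨ r there: w2:F. ✗
w2: successors {w3}; ¬p ∨ r there: w3:T. ✓
w3: successors {w4}; ¬p ∨ r there: w4:F. ✗
w4: successors {w5}; ¬p ∨ r there: w5:T. ✓
w5: successors {w1}; ¬p ∨ r there: w1:T. ✓
— 4 worlds.
For □¬r:
w0: successors {w1}; ¬r there: w1:T. ✓
w1: successors {w2}; ¬r there: w2:T. ✓
w2: successors {w3}; ¬r there: w3:T. ✓
w3: successors {w4}; ¬r there: w4:T. ✓
w4: successors {w5}; ¬r there: w5:F. ✗
w5: successors {w1}; ¬r there: w1:T. ✓
— 5 worlds.

4 and 5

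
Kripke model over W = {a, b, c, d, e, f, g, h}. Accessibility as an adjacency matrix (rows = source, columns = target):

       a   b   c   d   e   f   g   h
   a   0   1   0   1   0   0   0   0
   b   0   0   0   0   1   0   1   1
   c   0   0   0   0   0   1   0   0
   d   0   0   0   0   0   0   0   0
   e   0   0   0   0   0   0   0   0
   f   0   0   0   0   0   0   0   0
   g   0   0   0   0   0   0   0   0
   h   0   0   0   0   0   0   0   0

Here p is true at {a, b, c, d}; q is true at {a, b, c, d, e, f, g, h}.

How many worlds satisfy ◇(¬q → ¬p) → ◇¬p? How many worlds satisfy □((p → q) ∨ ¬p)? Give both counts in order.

7 and 8

For ◇(¬q → ¬p) → ◇¬p:
a: ◇(¬q → ¬p) is T, ◇¬p is F. ✗
b: ◇(¬q → ¬p) is T, ◇¬p is T. ✓
c: ◇(¬q → ¬p) is T, ◇¬p is T. ✓
d: ◇(¬q → ¬p) is F, ◇¬p is F. ✓
e: ◇(¬q → ¬p) is F, ◇¬p is F. ✓
f: ◇(¬q → ¬p) is F, ◇¬p is F. ✓
g: ◇(¬q → ¬p) is F, ◇¬p is F. ✓
h: ◇(¬q → ¬p) is F, ◇¬p is F. ✓
— 7 worlds.
For □((p → q) ∨ ¬p):
a: successors {b, d}; (p → q) ∨ ¬p there: b:T, d:T. ✓
b: successors {e, g, h}; (p → q) ∨ ¬p there: e:T, g:T, h:T. ✓
c: successors {f}; (p → q) ∨ ¬p there: f:T. ✓
d: no successors, so □((p → q) ∨ ¬p) holds vacuously. ✓
e: no successors, so □((p → q) ∨ ¬p) holds vacuously. ✓
f: no successors, so □((p → q) ∨ ¬p) holds vacuously. ✓
g: no successors, so □((p → q) ∨ ¬p) holds vacuously. ✓
h: no successors, so □((p → q) ∨ ¬p) holds vacuously. ✓
— 8 worlds.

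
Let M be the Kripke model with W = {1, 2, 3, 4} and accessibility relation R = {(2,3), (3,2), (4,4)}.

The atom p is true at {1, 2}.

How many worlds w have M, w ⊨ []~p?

3

1: no successors, so []~p holds vacuously. ✓
2: successors {3}; ~p there: 3:T. ✓
3: successors {2}; ~p there: 2:F. ✗
4: successors {4}; ~p there: 4:T. ✓
Satisfying worlds: {1, 2, 4}.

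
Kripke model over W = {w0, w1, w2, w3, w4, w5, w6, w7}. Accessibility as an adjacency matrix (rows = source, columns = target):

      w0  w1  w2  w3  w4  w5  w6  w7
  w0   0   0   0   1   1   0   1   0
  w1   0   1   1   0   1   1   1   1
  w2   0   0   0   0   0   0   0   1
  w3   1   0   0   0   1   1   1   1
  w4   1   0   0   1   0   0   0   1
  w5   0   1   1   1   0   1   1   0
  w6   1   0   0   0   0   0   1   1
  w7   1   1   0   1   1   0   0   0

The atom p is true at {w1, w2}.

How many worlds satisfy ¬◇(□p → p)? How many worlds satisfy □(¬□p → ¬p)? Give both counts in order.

0 and 5

For ¬◇(□p → p):
w0: ◇(□p → p) is T. ✗
w1: ◇(□p → p) is T. ✗
w2: ◇(□p → p) is T. ✗
w3: ◇(□p → p) is T. ✗
w4: ◇(□p → p) is T. ✗
w5: ◇(□p → p) is T. ✗
w6: ◇(□p → p) is T. ✗
w7: ◇(□p → p) is T. ✗
— 0 worlds.
For □(¬□p → ¬p):
w0: successors {w3, w4, w6}; ¬□p → ¬p there: w3:T, w4:T, w6:T. ✓
w1: successors {w1, w2, w4, w5, w6, w7}; ¬□p → ¬p there: w1:F, w2:F, w4:T, w5:T, w6:T, w7:T. ✗
w2: successors {w7}; ¬□p → ¬p there: w7:T. ✓
w3: successors {w0, w4, w5, w6, w7}; ¬□p → ¬p there: w0:T, w4:T, w5:T, w6:T, w7:T. ✓
w4: successors {w0, w3, w7}; ¬□p → ¬p there: w0:T, w3:T, w7:T. ✓
w5: successors {w1, w2, w3, w5, w6}; ¬□p → ¬p there: w1:F, w2:F, w3:T, w5:T, w6:T. ✗
w6: successors {w0, w6, w7}; ¬□p → ¬p there: w0:T, w6:T, w7:T. ✓
w7: successors {w0, w1, w3, w4}; ¬□p → ¬p there: w0:T, w1:F, w3:T, w4:T. ✗
— 5 worlds.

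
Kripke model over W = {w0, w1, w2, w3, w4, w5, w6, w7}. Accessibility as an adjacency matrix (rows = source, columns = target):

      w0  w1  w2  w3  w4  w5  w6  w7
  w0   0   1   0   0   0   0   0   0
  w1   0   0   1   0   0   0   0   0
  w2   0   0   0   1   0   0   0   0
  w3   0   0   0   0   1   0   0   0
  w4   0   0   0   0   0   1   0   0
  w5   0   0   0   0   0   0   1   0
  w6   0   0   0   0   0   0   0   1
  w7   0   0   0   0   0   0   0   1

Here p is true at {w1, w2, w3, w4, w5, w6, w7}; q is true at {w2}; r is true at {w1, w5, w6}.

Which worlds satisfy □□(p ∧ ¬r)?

w0: successors {w1}; □(p ∧ ¬r) there: w1:T. ✓
w1: successors {w2}; □(p ∧ ¬r) there: w2:T. ✓
w2: successors {w3}; □(p ∧ ¬r) there: w3:T. ✓
w3: successors {w4}; □(p ∧ ¬r) there: w4:F. ✗
w4: successors {w5}; □(p ∧ ¬r) there: w5:F. ✗
w5: successors {w6}; □(p ∧ ¬r) there: w6:T. ✓
w6: successors {w7}; □(p ∧ ¬r) there: w7:T. ✓
w7: successors {w7}; □(p ∧ ¬r) there: w7:T. ✓

{w0, w1, w2, w5, w6, w7}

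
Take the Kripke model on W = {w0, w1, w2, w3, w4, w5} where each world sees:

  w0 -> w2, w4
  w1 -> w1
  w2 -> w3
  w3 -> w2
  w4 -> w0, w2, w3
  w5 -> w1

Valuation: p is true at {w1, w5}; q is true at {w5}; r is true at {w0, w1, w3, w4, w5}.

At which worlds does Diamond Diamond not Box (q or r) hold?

{w0, w3, w4}

w0: successors {w2, w4}; Diamond not Box (q or r) there: w2:T, w4:T. ✓
w1: successors {w1}; Diamond not Box (q or r) there: w1:F. ✗
w2: successors {w3}; Diamond not Box (q or r) there: w3:F. ✗
w3: successors {w2}; Diamond not Box (q or r) there: w2:T. ✓
w4: successors {w0, w2, w3}; Diamond not Box (q or r) there: w0:T, w2:T, w3:F. ✓
w5: successors {w1}; Diamond not Box (q or r) there: w1:F. ✗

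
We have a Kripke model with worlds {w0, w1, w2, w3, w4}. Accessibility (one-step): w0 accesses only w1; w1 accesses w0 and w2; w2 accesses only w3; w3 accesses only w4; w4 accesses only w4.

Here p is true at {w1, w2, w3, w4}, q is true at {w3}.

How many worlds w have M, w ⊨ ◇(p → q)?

2

w0: successors {w1}; p → q there: w1:F. ✗
w1: successors {w0, w2}; p → q there: w0:T, w2:F. ✓
w2: successors {w3}; p → q there: w3:T. ✓
w3: successors {w4}; p → q there: w4:F. ✗
w4: successors {w4}; p → q there: w4:F. ✗
Satisfying worlds: {w1, w2}.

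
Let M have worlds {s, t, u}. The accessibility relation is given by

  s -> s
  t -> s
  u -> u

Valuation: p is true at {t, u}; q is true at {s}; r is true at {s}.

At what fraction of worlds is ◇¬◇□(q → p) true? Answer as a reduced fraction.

2/3

s: successors {s}; ¬◇□(q → p) there: s:T. ✓
t: successors {s}; ¬◇□(q → p) there: s:T. ✓
u: successors {u}; ¬◇□(q → p) there: u:F. ✗
That's 2 of 3 worlds, so 2/3.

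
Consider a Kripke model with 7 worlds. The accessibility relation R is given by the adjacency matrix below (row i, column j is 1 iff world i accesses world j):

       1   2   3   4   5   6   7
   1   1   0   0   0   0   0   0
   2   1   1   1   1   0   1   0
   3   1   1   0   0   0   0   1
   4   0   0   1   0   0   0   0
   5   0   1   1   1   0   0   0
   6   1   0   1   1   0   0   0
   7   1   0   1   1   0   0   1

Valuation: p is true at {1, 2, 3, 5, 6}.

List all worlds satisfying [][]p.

{1}

1: successors {1}; []p there: 1:T. ✓
2: successors {1, 2, 3, 4, 6}; []p there: 1:T, 2:F, 3:F, 4:T, 6:F. ✗
3: successors {1, 2, 7}; []p there: 1:T, 2:F, 7:F. ✗
4: successors {3}; []p there: 3:F. ✗
5: successors {2, 3, 4}; []p there: 2:F, 3:F, 4:T. ✗
6: successors {1, 3, 4}; []p there: 1:T, 3:F, 4:T. ✗
7: successors {1, 3, 4, 7}; []p there: 1:T, 3:F, 4:T, 7:F. ✗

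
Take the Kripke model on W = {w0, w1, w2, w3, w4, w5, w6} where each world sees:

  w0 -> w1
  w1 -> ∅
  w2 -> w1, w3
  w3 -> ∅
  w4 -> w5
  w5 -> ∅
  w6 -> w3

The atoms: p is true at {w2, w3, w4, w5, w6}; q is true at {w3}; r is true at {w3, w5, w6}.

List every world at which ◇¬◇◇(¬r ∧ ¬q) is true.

w0: successors {w1}; ¬◇◇(¬r ∧ ¬q) there: w1:T. ✓
w1: no successors, so ◇¬◇◇(¬r ∧ ¬q) fails. ✗
w2: successors {w1, w3}; ¬◇◇(¬r ∧ ¬q) there: w1:T, w3:T. ✓
w3: no successors, so ◇¬◇◇(¬r ∧ ¬q) fails. ✗
w4: successors {w5}; ¬◇◇(¬r ∧ ¬q) there: w5:T. ✓
w5: no successors, so ◇¬◇◇(¬r ∧ ¬q) fails. ✗
w6: successors {w3}; ¬◇◇(¬r ∧ ¬q) there: w3:T. ✓

{w0, w2, w4, w6}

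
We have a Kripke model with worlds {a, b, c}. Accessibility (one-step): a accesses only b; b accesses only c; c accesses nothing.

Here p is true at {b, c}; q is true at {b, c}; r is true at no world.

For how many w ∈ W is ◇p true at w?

a: successors {b}; p there: b:T. ✓
b: successors {c}; p there: c:T. ✓
c: no successors, so ◇p fails. ✗
Satisfying worlds: {a, b}.

2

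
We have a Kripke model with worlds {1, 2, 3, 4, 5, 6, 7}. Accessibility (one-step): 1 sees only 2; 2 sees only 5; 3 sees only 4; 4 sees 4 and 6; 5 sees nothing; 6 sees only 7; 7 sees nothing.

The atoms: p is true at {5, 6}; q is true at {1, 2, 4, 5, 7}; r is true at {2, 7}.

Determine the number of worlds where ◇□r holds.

1: successors {2}; □r there: 2:F. ✗
2: successors {5}; □r there: 5:T. ✓
3: successors {4}; □r there: 4:F. ✗
4: successors {4, 6}; □r there: 4:F, 6:T. ✓
5: no successors, so ◇□r fails. ✗
6: successors {7}; □r there: 7:T. ✓
7: no successors, so ◇□r fails. ✗
Satisfying worlds: {2, 4, 6}.

3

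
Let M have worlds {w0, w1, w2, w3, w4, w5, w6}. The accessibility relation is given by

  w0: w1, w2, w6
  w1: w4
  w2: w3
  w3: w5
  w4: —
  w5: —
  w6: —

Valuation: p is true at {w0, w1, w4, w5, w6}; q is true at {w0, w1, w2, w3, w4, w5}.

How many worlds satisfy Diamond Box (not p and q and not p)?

w0: successors {w1, w2, w6}; Box (not p and q and not p) there: w1:F, w2:T, w6:T. ✓
w1: successors {w4}; Box (not p and q and not p) there: w4:T. ✓
w2: successors {w3}; Box (not p and q and not p) there: w3:F. ✗
w3: successors {w5}; Box (not p and q and not p) there: w5:T. ✓
w4: no successors, so Diamond Box (not p and q and not p) fails. ✗
w5: no successors, so Diamond Box (not p and q and not p) fails. ✗
w6: no successors, so Diamond Box (not p and q and not p) fails. ✗
Satisfying worlds: {w0, w1, w3}.

3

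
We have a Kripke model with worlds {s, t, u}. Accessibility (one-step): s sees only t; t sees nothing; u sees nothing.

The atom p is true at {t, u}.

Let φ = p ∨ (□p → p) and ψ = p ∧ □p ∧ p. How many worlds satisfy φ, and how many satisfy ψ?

For p ∨ (□p → p):
s: p is F, □p → p is F. ✗
t: p is T, □p → p is T. ✓
u: p is T, □p → p is T. ✓
— 2 worlds.
For p ∧ □p ∧ p:
s: p is F, □p ∧ p is F. ✗
t: p is T, □p ∧ p is T. ✓
u: p is T, □p ∧ p is T. ✓
— 2 worlds.

2 and 2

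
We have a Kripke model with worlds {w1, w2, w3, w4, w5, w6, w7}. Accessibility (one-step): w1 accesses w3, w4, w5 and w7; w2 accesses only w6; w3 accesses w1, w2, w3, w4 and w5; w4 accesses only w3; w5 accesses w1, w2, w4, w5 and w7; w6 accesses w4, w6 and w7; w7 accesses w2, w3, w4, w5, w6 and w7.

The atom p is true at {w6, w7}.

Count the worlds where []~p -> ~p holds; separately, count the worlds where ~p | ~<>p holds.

7 and 5

For []~p -> ~p:
w1: []~p is F, ~p is T. ✓
w2: []~p is F, ~p is T. ✓
w3: []~p is T, ~p is T. ✓
w4: []~p is T, ~p is T. ✓
w5: []~p is F, ~p is T. ✓
w6: []~p is F, ~p is F. ✓
w7: []~p is F, ~p is F. ✓
— 7 worlds.
For ~p | ~<>p:
w1: ~p is T, ~<>p is F. ✓
w2: ~p is T, ~<>p is F. ✓
w3: ~p is T, ~<>p is T. ✓
w4: ~p is T, ~<>p is T. ✓
w5: ~p is T, ~<>p is F. ✓
w6: ~p is F, ~<>p is F. ✗
w7: ~p is F, ~<>p is F. ✗
— 5 worlds.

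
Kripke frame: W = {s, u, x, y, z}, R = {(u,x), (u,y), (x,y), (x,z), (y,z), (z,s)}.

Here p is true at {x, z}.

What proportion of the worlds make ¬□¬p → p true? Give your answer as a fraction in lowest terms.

s: ¬□¬p is F, p is F. ✓
u: ¬□¬p is T, p is F. ✗
x: ¬□¬p is T, p is T. ✓
y: ¬□¬p is T, p is F. ✗
z: ¬□¬p is F, p is T. ✓
That's 3 of 5 worlds, so 3/5.

3/5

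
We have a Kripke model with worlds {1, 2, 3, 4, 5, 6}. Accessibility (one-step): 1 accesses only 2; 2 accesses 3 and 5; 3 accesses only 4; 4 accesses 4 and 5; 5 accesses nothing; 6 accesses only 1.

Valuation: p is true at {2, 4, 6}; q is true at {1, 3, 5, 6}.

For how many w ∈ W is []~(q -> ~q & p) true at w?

1: successors {2}; ~(q -> ~q & p) there: 2:F. ✗
2: successors {3, 5}; ~(q -> ~q & p) there: 3:T, 5:T. ✓
3: successors {4}; ~(q -> ~q & p) there: 4:F. ✗
4: successors {4, 5}; ~(q -> ~q & p) there: 4:F, 5:T. ✗
5: no successors, so []~(q -> ~q & p) holds vacuously. ✓
6: successors {1}; ~(q -> ~q & p) there: 1:T. ✓
Satisfying worlds: {2, 5, 6}.

3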